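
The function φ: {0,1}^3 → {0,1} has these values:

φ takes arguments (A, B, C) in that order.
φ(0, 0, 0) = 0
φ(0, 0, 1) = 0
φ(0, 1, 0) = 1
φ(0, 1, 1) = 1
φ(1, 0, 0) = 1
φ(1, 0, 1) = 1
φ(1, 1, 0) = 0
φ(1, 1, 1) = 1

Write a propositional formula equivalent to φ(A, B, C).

φ is 0 on only 3 rows — (0,0,0), (0,0,1), (1,1,0). Writing each as a minterm (¬A·¬B·¬C, ¬A·¬B·C, A·B·¬C) and OR-ing them characterizes exactly where φ=0, so φ is the negation of that disjunction.

φ(A, B, C) = not ((((not A and not B) and not C) or ((not A and not B) and C)) or ((A and B) and not C))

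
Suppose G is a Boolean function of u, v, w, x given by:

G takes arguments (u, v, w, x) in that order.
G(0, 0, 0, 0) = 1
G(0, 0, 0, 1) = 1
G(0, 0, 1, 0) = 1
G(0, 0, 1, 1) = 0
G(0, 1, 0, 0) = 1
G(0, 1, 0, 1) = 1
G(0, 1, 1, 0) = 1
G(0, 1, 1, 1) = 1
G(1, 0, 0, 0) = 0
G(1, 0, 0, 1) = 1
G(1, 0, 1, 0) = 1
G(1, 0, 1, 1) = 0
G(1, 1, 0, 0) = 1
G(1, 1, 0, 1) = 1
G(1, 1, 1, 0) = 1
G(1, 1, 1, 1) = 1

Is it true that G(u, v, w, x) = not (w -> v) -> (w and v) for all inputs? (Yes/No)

Test each input against both G and the formula:
  u=0, v=0, w=0, x=0: formula gives 1, G = 1 ✓
  u=0, v=0, w=0, x=1: formula gives 1, G = 1 ✓
  u=0, v=0, w=1, x=0: formula gives 0, but G = 1 ✗
Row (0,0,1,0) is a counterexample, so the formula is not equivalent to G.

No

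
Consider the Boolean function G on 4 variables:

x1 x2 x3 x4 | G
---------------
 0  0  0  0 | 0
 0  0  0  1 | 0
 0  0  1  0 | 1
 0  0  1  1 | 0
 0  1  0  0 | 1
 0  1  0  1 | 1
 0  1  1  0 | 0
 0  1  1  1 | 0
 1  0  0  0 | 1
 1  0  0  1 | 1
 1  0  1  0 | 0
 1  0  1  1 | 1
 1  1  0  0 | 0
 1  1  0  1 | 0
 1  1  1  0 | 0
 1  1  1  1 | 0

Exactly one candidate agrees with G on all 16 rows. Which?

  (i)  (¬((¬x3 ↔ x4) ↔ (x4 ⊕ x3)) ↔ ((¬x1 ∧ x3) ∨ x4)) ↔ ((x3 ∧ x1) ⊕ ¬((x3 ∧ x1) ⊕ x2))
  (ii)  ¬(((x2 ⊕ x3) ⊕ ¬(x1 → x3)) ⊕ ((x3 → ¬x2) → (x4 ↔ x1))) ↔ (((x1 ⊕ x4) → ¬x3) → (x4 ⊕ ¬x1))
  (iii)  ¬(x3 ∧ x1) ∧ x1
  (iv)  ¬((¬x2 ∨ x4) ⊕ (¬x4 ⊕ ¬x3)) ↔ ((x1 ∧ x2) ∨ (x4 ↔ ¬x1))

(i) fails at (0,0,0,0): the formula yields 1, G is 0.
(iii) fails at (0,0,1,0): the formula yields 0, G is 1.
(iv) fails at (0,0,0,0): the formula yields 1, G is 0.
(ii) is the remaining candidate, and it agrees with G on all 16 inputs.

ii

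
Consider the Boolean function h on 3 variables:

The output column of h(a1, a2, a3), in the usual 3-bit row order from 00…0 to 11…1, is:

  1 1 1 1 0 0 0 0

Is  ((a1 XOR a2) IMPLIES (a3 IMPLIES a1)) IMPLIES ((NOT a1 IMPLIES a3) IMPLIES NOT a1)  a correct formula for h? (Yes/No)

Yes

Evaluate ((a1 XOR a2) IMPLIES (a3 IMPLIES a1)) IMPLIES ((NOT a1 IMPLIES a3) IMPLIES NOT a1) on each row and compare to h:
  a1=0, a2=0, a3=0: formula gives 1, h = 1 ✓
  a1=0, a2=0, a3=1: formula gives 1, h = 1 ✓
  a1=0, a2=1, a3=0: formula gives 1, h = 1 ✓
  a1=0, a2=1, a3=1: formula gives 1, h = 1 ✓
  a1=1, a2=0, a3=0: formula gives 0, h = 0 ✓
  …and likewise for the remaining 3 rows.
All 8 rows match — the expression computes h exactly.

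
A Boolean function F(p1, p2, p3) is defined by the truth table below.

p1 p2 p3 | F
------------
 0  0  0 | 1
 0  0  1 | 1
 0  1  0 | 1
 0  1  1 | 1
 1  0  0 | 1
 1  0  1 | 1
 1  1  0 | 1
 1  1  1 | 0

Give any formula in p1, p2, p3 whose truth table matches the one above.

The output is 0 only when every input is 1 — NAND of all inputs.

F(p1, p2, p3) = ¬((p1 ∧ p2) ∧ p3)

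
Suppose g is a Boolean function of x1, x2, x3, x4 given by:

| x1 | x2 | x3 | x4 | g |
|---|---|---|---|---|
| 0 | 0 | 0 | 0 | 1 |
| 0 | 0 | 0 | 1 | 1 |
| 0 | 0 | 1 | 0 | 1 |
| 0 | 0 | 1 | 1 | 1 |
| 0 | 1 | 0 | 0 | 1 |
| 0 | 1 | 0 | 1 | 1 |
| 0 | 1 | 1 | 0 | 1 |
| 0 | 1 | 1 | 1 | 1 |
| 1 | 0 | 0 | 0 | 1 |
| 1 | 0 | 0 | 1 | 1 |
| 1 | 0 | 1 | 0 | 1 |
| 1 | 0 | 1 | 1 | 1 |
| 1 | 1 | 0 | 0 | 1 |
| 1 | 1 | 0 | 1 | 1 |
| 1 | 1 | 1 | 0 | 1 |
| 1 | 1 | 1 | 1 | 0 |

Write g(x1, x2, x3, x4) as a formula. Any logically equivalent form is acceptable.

The output is 0 only when every input is 1 — NAND of all inputs.

g(x1, x2, x3, x4) = ¬(((x1 ∧ x2) ∧ x3) ∧ x4)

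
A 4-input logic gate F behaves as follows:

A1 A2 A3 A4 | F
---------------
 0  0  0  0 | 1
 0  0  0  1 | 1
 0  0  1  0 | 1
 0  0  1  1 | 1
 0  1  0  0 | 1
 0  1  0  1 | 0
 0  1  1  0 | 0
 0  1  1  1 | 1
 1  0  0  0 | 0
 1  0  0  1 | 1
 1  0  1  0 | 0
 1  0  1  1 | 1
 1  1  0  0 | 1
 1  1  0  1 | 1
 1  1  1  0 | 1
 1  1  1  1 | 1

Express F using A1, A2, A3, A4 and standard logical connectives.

F(A1, A2, A3, A4) = ((((((A1' · A2) · A3') · A4) + (((A1' · A2) · A3) · A4')) + (((A1 · A2') · A3') · A4')) + (((A1 · A2') · A3) · A4'))'

The 0-rows are (0,1,0,1), (0,1,1,0), (1,0,0,0), (1,0,1,0). Take each as a conjunction (¬A1·A2·¬A3·A4, ¬A1·A2·A3·¬A4, A1·¬A2·¬A3·¬A4, A1·¬A2·A3·¬A4), form their disjunction, and complement — that gives a formula that is 1 everywhere F is.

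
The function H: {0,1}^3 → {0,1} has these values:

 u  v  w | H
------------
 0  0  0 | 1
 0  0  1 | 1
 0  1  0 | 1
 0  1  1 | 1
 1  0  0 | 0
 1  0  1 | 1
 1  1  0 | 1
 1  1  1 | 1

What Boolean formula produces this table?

H(u, v, w) = ((u · v') · w')'

Only row (1,0,0) gives 0. So H is 1 everywhere except there — the complement of the minterm u·¬v·¬w.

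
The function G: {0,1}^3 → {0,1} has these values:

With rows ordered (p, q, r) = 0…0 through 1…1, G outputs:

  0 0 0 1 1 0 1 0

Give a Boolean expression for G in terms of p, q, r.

G(p, q, r) = (((¬p ∧ q) ∧ r) ∨ ((p ∧ ¬q) ∧ ¬r)) ∨ ((p ∧ q) ∧ ¬r)

G=1 on 3 inputs: (0,1,1), (1,0,0), (1,1,0). Reading each as a conjunction of literals (¬p·q·r, p·¬q·¬r, p·q·¬r) and taking the OR gives the canonical DNF.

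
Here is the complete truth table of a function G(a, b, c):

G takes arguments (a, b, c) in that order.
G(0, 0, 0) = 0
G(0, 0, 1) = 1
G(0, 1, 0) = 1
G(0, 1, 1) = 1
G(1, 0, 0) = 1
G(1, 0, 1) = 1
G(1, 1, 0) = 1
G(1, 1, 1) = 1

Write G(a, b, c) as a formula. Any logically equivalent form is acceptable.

The output is 1 whenever at least one input is 1 — the OR of all inputs.

G(a, b, c) = (a ∨ b) ∨ c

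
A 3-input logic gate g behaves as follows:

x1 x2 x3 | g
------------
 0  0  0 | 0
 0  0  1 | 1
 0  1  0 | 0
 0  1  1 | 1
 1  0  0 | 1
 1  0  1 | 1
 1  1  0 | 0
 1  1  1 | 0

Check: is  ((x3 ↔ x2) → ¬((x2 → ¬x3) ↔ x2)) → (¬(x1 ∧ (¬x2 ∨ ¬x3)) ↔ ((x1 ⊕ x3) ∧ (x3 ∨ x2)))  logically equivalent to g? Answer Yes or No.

Check the formula against g row by row:
  x1=0, x2=0, x3=0: formula gives 0, g = 0 ✓
  x1=0, x2=0, x3=1: formula gives 1, g = 1 ✓
  x1=0, x2=1, x3=0: formula gives 0, g = 0 ✓
  x1=0, x2=1, x3=1: formula gives 1, g = 1 ✓
  x1=1, x2=0, x3=0: formula gives 1, g = 1 ✓
  …and likewise for the remaining 3 rows.
All 8 rows match — the expression computes g exactly.

Yes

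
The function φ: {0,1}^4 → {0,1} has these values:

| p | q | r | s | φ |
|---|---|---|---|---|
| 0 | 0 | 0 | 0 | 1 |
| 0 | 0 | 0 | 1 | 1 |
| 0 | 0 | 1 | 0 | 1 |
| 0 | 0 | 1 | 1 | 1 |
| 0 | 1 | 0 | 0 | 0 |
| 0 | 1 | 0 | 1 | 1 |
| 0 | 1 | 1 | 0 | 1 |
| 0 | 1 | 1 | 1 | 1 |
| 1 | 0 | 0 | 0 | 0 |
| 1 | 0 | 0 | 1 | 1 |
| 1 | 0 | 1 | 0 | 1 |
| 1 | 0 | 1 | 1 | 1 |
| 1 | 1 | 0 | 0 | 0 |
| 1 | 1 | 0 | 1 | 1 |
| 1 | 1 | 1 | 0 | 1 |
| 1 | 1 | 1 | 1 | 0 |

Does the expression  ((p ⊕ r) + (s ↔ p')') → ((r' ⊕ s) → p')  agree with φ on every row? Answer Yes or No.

No

Test each input against both φ and the formula:
  p=0, q=0, r=0, s=0: formula gives 1, φ = 1 ✓
  p=0, q=0, r=0, s=1: formula gives 1, φ = 1 ✓
  p=0, q=0, r=1, s=0: formula gives 1, φ = 1 ✓
  p=0, q=0, r=1, s=1: formula gives 1, φ = 1 ✓
  p=0, q=1, r=0, s=0: formula gives 1, but φ = 0 ✗
Row (0,1,0,0) is a counterexample, so the formula is not equivalent to φ.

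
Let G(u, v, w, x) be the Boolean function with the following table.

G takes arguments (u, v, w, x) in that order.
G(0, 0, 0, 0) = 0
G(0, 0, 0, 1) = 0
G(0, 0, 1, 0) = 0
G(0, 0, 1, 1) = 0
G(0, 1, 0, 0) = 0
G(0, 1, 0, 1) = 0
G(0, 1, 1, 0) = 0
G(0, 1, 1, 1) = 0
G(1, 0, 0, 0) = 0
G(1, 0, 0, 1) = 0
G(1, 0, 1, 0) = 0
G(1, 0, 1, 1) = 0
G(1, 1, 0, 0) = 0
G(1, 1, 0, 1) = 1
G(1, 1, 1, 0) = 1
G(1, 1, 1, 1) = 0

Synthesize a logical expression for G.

The 1-rows are (1,1,0,1), (1,1,1,0). Each contributes one minterm — u·v·¬w·x; u·v·w·¬x — and their disjunction is a sum-of-products form of G.

G(u, v, w, x) = (((u & v) & ~w) & x) | (((u & v) & w) & ~x)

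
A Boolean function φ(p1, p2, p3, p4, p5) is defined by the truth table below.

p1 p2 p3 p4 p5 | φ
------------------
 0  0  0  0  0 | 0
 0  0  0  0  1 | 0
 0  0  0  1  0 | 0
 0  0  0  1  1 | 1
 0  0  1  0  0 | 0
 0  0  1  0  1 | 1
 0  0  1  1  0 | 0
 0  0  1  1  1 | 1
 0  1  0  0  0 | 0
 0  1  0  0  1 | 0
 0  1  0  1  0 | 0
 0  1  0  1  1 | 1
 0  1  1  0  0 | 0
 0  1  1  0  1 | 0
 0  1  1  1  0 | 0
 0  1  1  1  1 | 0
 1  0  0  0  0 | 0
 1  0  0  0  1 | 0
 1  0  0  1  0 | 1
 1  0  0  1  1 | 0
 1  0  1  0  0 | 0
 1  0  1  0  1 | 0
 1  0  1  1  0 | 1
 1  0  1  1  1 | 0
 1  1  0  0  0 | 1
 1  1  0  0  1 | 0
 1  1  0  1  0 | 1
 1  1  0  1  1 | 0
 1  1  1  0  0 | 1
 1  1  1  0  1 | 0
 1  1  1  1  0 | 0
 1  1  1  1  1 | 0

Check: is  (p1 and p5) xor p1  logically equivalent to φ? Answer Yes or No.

No

Evaluate (p1 and p5) xor p1 on each row and compare to φ:
  p1=0, p2=0, p3=0, p4=0, p5=0: formula gives 0, φ = 0 ✓
  p1=0, p2=0, p3=0, p4=0, p5=1: formula gives 0, φ = 0 ✓
  p1=0, p2=0, p3=0, p4=1, p5=0: formula gives 0, φ = 0 ✓
  p1=0, p2=0, p3=0, p4=1, p5=1: formula gives 0, but φ = 1 ✗
Since they disagree at (0,0,0,1,1), the expression is not a correct formula for φ.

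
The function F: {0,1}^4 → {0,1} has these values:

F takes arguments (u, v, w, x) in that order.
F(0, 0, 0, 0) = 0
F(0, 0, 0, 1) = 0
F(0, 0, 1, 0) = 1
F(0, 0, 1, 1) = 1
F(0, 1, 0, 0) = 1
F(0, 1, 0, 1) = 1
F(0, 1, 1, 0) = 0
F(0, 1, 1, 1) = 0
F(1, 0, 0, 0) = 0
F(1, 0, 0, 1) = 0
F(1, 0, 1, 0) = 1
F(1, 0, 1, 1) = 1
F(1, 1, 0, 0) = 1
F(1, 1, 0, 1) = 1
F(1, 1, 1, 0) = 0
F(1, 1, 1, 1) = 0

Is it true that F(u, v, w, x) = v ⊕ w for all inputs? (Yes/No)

Yes

Evaluate v ⊕ w on each row and compare to F:
  u=0, v=0, w=0, x=0: formula gives 0, F = 0 ✓
  u=0, v=0, w=0, x=1: formula gives 0, F = 0 ✓
  u=0, v=0, w=1, x=0: formula gives 1, F = 1 ✓
  u=0, v=0, w=1, x=1: formula gives 1, F = 1 ✓
  … (the remaining 12 rows also agree.)
No disagreement on any input; they are logically equivalent.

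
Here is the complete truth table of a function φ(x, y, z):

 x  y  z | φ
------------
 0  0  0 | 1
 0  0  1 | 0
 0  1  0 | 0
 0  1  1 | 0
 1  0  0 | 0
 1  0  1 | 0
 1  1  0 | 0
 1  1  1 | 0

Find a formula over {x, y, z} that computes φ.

φ(x, y, z) = ~((x | y) | z)

The output is 1 only when every input is 0 — NOR of all inputs.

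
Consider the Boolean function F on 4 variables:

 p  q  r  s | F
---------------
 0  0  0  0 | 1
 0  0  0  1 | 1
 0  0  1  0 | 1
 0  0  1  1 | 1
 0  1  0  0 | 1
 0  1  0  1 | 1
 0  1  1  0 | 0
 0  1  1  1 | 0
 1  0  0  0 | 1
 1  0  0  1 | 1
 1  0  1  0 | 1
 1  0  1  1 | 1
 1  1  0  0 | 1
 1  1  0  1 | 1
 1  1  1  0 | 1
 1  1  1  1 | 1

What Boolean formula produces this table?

The 0-rows are (0,1,1,0), (0,1,1,1). Take each as a conjunction (¬p·q·r·¬s, ¬p·q·r·s), form their disjunction, and complement — that gives a formula that is 1 everywhere F is.

F(p, q, r, s) = ¬((((¬p ∧ q) ∧ r) ∧ ¬s) ∨ (((¬p ∧ q) ∧ r) ∧ s))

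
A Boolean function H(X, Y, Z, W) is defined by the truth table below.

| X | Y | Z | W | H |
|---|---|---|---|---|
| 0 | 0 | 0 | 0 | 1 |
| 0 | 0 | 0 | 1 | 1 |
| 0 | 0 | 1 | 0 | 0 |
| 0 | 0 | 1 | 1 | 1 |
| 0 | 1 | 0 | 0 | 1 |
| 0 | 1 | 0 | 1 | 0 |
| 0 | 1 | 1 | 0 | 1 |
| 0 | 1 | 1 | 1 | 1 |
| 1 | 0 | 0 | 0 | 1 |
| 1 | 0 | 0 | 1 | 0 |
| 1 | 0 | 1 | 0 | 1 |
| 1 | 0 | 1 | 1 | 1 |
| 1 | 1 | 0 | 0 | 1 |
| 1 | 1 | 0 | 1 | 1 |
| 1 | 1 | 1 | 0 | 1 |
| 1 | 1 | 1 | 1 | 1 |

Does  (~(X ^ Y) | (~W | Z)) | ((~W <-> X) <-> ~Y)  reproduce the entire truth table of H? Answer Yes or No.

Evaluate (~(X ^ Y) | (~W | Z)) | ((~W <-> X) <-> ~Y) on each row and compare to H:
  X=0, Y=0, Z=0, W=0: formula gives 1, H = 1 ✓
  X=0, Y=0, Z=0, W=1: formula gives 1, H = 1 ✓
  X=0, Y=0, Z=1, W=0: formula gives 1, but H = 0 ✗
Since they disagree at (0,0,1,0), the expression is not a correct formula for H.

No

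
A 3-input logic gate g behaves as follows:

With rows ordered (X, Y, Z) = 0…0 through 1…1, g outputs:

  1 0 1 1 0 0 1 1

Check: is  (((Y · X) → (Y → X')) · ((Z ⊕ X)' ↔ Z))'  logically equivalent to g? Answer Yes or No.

Check the formula against g row by row:
  X=0, Y=0, Z=0: formula gives 1, g = 1 ✓
  X=0, Y=0, Z=1: formula gives 1, but g = 0 ✗
A single disagreement suffices: at (0,0,1) they differ, so the formula does not compute g.

No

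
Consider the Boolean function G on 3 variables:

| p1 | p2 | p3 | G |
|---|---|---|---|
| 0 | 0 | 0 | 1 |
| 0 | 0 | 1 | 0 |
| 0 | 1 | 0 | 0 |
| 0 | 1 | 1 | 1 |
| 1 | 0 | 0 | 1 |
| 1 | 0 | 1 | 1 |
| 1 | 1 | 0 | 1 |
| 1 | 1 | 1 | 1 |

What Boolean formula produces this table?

G(p1, p2, p3) = not (((not p1 and not p2) and p3) or ((not p1 and p2) and not p3))

There are just 2 zero rows: (0,0,1), (0,1,0). Their minterms are ¬p1·¬p2·p3, ¬p1·p2·¬p3; the OR of those covers precisely the 0-outputs, and negating it yields G.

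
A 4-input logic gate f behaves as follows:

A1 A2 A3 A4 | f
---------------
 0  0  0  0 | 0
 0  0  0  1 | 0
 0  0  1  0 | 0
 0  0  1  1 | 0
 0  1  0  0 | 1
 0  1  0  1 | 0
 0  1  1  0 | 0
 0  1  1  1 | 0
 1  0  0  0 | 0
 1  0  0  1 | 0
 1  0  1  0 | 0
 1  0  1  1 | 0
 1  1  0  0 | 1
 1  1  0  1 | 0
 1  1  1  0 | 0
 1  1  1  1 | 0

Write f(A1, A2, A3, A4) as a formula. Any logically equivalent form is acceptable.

f(A1, A2, A3, A4) = (((~A1 & A2) & ~A3) & ~A4) | (((A1 & A2) & ~A3) & ~A4)

Collect the rows where f=1 — (0,1,0,0), (1,1,0,0) — and write one minterm per row: ¬A1·A2·¬A3·¬A4, A1·A2·¬A3·¬A4. Their union (logical OR) reproduces the table exactly.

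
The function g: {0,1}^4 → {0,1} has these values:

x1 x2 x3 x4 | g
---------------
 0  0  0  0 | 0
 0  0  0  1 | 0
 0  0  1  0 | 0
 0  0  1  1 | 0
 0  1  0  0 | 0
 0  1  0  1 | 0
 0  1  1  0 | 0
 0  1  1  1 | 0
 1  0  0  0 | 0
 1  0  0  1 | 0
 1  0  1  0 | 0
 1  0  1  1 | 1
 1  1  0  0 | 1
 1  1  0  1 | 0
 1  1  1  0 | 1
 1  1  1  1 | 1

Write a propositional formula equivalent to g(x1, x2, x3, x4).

g=1 on 4 inputs: (1,0,1,1), (1,1,0,0), (1,1,1,0), (1,1,1,1). Reading each as a conjunction of literals (x1·¬x2·x3·x4, x1·x2·¬x3·¬x4, x1·x2·x3·¬x4, x1·x2·x3·x4) and taking the OR gives the canonical DNF.

g(x1, x2, x3, x4) = (((((x1 and not x2) and x3) and x4) or (((x1 and x2) and not x3) and not x4)) or (((x1 and x2) and x3) and not x4)) or (((x1 and x2) and x3) and x4)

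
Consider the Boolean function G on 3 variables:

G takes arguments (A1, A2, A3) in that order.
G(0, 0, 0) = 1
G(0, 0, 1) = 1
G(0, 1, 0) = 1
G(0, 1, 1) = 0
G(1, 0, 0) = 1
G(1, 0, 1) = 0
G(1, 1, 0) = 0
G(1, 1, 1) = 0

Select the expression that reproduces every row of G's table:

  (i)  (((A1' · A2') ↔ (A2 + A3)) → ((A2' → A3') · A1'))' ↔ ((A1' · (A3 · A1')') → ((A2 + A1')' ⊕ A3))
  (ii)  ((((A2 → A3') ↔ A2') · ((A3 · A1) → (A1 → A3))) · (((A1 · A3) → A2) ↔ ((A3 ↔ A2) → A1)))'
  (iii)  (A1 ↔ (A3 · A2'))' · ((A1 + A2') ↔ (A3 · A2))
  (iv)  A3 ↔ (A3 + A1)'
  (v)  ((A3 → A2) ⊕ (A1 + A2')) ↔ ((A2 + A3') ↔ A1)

(ii) fails at (0,0,1): the formula yields 0, G is 1.
(iii) fails at (0,0,0): the formula yields 0, G is 1.
(iv) fails at (0,0,0): the formula yields 0, G is 1.
(v) fails at (0,1,0): the formula yields 0, G is 1.
That leaves (i). Evaluating it on every row reproduces the table of G exactly.

i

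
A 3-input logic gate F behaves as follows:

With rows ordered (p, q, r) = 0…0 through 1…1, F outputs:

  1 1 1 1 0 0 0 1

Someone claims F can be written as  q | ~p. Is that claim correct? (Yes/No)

Test each input against both F and the formula:
  p=0, q=0, r=0: formula gives 1, F = 1 ✓
  p=0, q=0, r=1: formula gives 1, F = 1 ✓
  p=0, q=1, r=0: formula gives 1, F = 1 ✓
  p=0, q=1, r=1: formula gives 1, F = 1 ✓
  p=1, q=0, r=0: formula gives 0, F = 0 ✓
  …
  p=1, q=1, r=0: formula gives 1, but F = 0 ✗
Since they disagree at (1,1,0), the expression is not a correct formula for F.

No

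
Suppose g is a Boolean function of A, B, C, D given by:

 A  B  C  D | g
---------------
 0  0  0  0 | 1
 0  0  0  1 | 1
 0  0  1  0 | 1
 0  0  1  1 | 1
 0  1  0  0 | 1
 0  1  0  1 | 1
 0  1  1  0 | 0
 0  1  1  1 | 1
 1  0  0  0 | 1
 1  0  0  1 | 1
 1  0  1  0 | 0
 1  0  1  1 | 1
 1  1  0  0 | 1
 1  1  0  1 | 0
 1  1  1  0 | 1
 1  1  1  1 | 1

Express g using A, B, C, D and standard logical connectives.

There are just 3 zero rows: (0,1,1,0), (1,0,1,0), (1,1,0,1). Their minterms are ¬A·B·C·¬D, A·¬B·C·¬D, A·B·¬C·D; the OR of those covers precisely the 0-outputs, and negating it yields g.

g(A, B, C, D) = (((((A' · B) · C) · D') + (((A · B') · C) · D')) + (((A · B) · C') · D))'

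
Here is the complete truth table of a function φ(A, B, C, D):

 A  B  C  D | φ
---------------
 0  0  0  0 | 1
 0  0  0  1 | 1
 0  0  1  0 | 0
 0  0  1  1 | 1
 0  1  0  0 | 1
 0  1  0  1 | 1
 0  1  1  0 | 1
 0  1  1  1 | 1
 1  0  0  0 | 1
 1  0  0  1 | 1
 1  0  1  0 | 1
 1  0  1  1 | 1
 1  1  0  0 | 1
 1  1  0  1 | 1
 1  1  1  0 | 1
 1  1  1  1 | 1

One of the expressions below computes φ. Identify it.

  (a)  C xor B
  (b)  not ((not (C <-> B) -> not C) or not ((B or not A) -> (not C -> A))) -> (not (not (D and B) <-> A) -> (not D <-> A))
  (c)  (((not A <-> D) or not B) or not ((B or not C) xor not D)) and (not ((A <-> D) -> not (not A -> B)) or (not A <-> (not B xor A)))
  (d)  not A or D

b

(a) fails at (0,0,0,0): the formula yields 0, φ is 1.
(c) fails at (0,0,1,0): the formula yields 1, φ is 0.
(d) fails at (0,0,1,0): the formula yields 1, φ is 0.
That leaves (b). Evaluating it on every row reproduces the table of φ exactly.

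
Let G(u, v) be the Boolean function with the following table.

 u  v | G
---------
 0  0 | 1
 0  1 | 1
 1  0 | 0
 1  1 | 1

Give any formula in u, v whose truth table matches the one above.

G(u, v) = u → v

This is u → v (false only at 1,0).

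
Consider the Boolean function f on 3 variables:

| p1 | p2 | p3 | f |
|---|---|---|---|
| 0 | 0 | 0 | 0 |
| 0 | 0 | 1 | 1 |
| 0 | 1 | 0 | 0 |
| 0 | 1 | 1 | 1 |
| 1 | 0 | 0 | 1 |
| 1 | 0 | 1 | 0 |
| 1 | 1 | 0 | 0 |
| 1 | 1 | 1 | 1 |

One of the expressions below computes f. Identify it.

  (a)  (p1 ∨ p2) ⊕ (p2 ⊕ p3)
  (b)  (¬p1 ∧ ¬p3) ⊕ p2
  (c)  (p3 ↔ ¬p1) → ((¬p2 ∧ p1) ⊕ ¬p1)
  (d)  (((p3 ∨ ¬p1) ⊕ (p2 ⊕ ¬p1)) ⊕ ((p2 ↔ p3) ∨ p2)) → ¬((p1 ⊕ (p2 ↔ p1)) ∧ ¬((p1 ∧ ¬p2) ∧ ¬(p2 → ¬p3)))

(b) disagrees with f on (0,0,0) (formula → 1, table → 0); rule it out.
(c) disagrees with f on (0,0,0) (formula → 1, table → 0); rule it out.
(d) disagrees with f on (0,1,0) (formula → 1, table → 0); rule it out.
(a) is the remaining candidate, and it agrees with f on all 8 inputs.

a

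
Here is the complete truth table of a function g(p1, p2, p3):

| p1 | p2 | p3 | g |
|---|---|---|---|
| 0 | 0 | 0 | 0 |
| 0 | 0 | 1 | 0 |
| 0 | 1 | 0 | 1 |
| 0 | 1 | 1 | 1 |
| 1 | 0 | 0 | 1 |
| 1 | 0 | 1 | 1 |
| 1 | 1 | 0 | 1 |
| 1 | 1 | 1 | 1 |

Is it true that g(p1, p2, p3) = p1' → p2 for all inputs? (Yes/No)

Yes

Check the formula against g row by row:
  p1=0, p2=0, p3=0: formula gives 0, g = 0 ✓
  p1=0, p2=0, p3=1: formula gives 0, g = 0 ✓
  p1=0, p2=1, p3=0: formula gives 1, g = 1 ✓
  p1=0, p2=1, p3=1: formula gives 1, g = 1 ✓
  p1=1, p2=0, p3=0: formula gives 1, g = 1 ✓
  …and likewise for the remaining 3 rows.
No disagreement on any input; they are logically equivalent.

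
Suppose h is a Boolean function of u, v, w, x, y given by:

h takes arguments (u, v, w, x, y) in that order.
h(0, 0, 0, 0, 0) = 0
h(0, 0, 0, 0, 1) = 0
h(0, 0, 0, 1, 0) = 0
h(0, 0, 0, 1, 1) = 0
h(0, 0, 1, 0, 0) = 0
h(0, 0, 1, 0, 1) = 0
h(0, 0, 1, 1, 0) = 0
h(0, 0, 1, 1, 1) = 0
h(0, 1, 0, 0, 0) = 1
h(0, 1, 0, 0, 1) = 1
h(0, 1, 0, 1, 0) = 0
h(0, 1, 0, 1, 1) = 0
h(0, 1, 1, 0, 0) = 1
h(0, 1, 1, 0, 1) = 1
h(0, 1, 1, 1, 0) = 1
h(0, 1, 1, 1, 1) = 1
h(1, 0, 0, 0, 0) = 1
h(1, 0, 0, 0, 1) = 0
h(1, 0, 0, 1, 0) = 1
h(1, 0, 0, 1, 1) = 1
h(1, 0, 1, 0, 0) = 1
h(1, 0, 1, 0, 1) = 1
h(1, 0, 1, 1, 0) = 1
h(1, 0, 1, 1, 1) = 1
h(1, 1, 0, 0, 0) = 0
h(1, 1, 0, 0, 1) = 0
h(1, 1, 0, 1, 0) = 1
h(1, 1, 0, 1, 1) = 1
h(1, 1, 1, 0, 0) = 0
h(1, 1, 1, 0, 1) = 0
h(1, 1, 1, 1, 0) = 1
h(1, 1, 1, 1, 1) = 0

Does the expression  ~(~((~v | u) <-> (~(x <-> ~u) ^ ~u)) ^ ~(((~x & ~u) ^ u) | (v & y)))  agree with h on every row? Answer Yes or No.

No

Test each input against both h and the formula:
  u=0, v=0, w=0, x=0, y=0: formula gives 0, h = 0 ✓
  u=0, v=0, w=0, x=0, y=1: formula gives 0, h = 0 ✓
  u=0, v=0, w=0, x=1, y=0: formula gives 0, h = 0 ✓
  u=0, v=0, w=0, x=1, y=1: formula gives 0, h = 0 ✓
  …
  u=0, v=1, w=0, x=1, y=0: formula gives 1, but h = 0 ✗
Since they disagree at (0,1,0,1,0), the expression is not a correct formula for h.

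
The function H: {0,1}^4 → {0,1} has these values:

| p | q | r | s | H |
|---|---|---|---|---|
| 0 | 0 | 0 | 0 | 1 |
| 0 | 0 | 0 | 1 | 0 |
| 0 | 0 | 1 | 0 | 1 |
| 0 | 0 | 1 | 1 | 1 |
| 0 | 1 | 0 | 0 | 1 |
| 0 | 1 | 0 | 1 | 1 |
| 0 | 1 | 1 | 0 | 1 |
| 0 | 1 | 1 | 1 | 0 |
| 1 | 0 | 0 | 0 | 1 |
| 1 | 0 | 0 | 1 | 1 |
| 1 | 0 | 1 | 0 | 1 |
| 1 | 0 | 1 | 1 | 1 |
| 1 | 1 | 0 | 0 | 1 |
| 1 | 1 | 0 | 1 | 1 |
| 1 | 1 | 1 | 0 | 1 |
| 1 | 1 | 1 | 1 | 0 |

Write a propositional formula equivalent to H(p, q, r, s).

H(p, q, r, s) = ~(((((~p & ~q) & ~r) & s) | (((~p & q) & r) & s)) | (((p & q) & r) & s))

H is 0 on only 3 rows — (0,0,0,1), (0,1,1,1), (1,1,1,1). Writing each as a minterm (¬p·¬q·¬r·s, ¬p·q·r·s, p·q·r·s) and OR-ing them characterizes exactly where H=0, so H is the negation of that disjunction.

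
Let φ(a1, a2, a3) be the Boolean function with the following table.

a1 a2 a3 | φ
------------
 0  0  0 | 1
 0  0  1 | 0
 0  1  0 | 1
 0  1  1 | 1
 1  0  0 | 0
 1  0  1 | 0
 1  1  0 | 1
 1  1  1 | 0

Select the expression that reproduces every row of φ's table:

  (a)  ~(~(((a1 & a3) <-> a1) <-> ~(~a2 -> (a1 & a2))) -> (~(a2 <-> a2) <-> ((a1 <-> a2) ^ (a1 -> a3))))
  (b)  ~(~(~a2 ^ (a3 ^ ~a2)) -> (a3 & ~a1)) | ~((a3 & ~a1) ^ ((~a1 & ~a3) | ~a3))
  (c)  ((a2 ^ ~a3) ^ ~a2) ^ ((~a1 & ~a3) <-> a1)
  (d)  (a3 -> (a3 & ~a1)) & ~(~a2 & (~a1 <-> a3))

d

(a): at (0,0,0) it gives 0, but φ = 1 — eliminated.
(b): at (0,1,1) it gives 0, but φ = 1 — eliminated.
(c): at (0,0,0) it gives 0, but φ = 1 — eliminated.
(d) is the remaining candidate, and it agrees with φ on all 8 inputs.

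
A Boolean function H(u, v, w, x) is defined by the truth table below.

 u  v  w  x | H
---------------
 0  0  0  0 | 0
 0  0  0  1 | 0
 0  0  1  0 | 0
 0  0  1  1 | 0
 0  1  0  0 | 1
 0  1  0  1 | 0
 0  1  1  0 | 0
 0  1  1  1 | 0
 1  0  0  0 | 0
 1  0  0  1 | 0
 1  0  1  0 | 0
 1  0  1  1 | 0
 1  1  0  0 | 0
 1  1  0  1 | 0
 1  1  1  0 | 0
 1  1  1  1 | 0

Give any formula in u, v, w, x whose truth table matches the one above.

H(u, v, w, x) = ((not u and v) and not w) and not x

H is 1 on exactly one input, (0,1,0,0), whose minterm is ¬u·v·¬w·¬x. So H is just that conjunction.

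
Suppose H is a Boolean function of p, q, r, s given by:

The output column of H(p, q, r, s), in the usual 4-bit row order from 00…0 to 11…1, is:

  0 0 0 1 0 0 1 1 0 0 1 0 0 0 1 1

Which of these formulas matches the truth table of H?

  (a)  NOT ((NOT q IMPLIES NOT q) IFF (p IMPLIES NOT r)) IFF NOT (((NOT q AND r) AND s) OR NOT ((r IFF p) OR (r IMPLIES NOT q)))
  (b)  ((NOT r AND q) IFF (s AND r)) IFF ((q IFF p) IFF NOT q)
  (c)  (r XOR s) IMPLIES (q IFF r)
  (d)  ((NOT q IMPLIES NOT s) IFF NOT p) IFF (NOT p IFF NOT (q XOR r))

(b) fails at (0,0,0,0): the formula yields 1, H is 0.
(c) fails at (0,0,0,0): the formula yields 1, H is 0.
(d) fails at (0,0,0,0): the formula yields 1, H is 0.
That leaves (a). Evaluating it on every row reproduces the table of H exactly.

a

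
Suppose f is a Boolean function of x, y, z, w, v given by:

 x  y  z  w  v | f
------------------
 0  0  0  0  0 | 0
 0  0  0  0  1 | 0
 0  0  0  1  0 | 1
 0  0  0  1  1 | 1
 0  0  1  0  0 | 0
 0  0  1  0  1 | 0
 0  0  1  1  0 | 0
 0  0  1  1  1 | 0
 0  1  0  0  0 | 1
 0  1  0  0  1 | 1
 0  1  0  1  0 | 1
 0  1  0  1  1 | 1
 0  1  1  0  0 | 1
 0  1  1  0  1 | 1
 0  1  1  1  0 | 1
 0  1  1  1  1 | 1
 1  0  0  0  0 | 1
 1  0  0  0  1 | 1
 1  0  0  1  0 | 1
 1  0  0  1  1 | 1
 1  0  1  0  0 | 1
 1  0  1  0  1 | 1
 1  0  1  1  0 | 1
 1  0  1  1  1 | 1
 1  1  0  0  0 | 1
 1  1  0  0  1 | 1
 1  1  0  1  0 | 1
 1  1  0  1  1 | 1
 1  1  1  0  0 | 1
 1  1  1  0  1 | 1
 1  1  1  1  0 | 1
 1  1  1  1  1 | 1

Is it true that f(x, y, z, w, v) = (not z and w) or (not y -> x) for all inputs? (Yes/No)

Yes

Check the formula against f row by row:
  x=0, y=0, z=0, w=0, v=0: formula gives 0, f = 0 ✓
  x=0, y=0, z=0, w=0, v=1: formula gives 0, f = 0 ✓
  x=0, y=0, z=0, w=1, v=0: formula gives 1, f = 1 ✓
  x=0, y=0, z=0, w=1, v=1: formula gives 1, f = 1 ✓
  …and likewise for the remaining 28 rows.
All 32 rows match — the expression computes f exactly.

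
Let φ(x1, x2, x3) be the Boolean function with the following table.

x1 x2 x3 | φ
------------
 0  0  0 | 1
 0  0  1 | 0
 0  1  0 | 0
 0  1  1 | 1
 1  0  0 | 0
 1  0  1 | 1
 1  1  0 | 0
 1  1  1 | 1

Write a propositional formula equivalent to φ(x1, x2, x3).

The 1-rows are (0,0,0), (0,1,1), (1,0,1), (1,1,1). Each contributes one minterm — ¬x1·¬x2·¬x3; ¬x1·x2·x3; x1·¬x2·x3; x1·x2·x3 — and their disjunction is a sum-of-products form of φ.

φ(x1, x2, x3) = ((((not x1 and not x2) and not x3) or ((not x1 and x2) and x3)) or ((x1 and not x2) and x3)) or ((x1 and x2) and x3)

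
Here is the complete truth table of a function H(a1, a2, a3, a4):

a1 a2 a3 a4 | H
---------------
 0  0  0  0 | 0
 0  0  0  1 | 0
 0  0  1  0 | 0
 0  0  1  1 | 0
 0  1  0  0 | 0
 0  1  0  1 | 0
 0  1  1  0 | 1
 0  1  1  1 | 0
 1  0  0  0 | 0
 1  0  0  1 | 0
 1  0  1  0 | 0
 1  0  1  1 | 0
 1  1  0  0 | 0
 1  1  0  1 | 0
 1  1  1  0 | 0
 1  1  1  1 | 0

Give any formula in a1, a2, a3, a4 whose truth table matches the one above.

H is 1 on exactly one input, (0,1,1,0), whose minterm is ¬a1·a2·a3·¬a4. So H is just that conjunction.

H(a1, a2, a3, a4) = ((¬a1 ∧ a2) ∧ a3) ∧ ¬a4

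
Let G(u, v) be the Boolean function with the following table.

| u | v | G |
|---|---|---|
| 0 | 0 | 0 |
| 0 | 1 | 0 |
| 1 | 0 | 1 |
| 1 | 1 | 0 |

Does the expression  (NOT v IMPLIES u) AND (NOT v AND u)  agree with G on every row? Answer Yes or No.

Yes

Test each input against both G and the formula:
  u=0, v=0: formula gives 0, G = 0 ✓
  u=0, v=1: formula gives 0, G = 0 ✓
  u=1, v=0: formula gives 1, G = 1 ✓
  u=1, v=1: formula gives 0, G = 0 ✓
Every row agrees, so the formula is equivalent.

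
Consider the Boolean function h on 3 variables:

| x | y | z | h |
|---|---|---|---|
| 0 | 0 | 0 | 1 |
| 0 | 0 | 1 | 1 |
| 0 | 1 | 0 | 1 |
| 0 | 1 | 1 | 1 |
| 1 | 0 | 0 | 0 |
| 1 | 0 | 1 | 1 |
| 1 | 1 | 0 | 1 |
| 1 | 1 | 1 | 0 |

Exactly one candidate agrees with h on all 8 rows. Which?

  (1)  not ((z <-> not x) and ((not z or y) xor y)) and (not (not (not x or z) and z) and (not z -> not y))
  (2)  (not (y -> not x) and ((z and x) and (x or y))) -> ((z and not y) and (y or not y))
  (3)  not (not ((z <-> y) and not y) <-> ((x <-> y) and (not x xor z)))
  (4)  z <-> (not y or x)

3

(1) disagrees with h on (0,1,0) (formula → 0, table → 1); rule it out.
(2) disagrees with h on (1,0,0) (formula → 1, table → 0); rule it out.
(4) disagrees with h on (0,0,0) (formula → 0, table → 1); rule it out.
(3) is the remaining candidate, and it agrees with h on all 8 inputs.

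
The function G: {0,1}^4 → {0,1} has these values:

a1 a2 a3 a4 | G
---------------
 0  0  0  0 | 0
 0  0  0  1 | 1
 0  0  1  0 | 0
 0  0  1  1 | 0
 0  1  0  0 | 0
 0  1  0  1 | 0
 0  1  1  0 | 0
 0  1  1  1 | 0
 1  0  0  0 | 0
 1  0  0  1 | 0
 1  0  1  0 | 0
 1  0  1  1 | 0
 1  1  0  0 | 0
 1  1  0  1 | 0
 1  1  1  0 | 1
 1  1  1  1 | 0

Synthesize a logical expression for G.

G(a1, a2, a3, a4) = (((not a1 and not a2) and not a3) and a4) or (((a1 and a2) and a3) and not a4)

The 1-rows are (0,0,0,1), (1,1,1,0). Each contributes one minterm — ¬a1·¬a2·¬a3·a4; a1·a2·a3·¬a4 — and their disjunction is a sum-of-products form of G.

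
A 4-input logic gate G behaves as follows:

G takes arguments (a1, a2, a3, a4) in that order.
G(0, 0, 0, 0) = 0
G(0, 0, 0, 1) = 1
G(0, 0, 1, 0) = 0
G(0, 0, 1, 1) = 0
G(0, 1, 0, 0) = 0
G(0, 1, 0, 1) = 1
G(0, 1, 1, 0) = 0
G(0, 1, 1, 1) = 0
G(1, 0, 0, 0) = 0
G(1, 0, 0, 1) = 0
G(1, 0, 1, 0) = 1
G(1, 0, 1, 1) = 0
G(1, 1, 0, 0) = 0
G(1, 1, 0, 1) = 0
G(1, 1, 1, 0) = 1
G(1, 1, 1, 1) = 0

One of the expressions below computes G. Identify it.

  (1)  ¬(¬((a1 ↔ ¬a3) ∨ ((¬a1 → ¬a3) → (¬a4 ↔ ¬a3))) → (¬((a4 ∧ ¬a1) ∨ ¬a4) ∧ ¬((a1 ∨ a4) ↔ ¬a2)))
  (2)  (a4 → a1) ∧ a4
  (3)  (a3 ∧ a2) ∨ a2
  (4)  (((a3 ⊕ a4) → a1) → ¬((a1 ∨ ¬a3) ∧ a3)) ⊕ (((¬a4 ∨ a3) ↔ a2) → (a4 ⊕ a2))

1

(2): at (0,0,0,1) it gives 0, but G = 1 — eliminated.
(3): at (0,0,0,1) it gives 0, but G = 1 — eliminated.
(4): at (0,0,0,1) it gives 0, but G = 1 — eliminated.
That leaves (1). Evaluating it on every row reproduces the table of G exactly.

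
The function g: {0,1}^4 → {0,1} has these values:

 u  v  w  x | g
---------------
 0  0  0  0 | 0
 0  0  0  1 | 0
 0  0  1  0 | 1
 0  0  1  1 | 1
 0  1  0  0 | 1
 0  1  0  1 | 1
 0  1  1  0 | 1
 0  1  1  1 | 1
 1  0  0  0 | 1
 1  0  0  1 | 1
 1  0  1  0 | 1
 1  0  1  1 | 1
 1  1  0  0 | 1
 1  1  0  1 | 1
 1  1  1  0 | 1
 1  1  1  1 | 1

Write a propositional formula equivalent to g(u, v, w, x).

g is 0 on only 2 rows — (0,0,0,0), (0,0,0,1). Writing each as a minterm (¬u·¬v·¬w·¬x, ¬u·¬v·¬w·x) and OR-ing them characterizes exactly where g=0, so g is the negation of that disjunction.

g(u, v, w, x) = ((((u' · v') · w') · x') + (((u' · v') · w') · x))'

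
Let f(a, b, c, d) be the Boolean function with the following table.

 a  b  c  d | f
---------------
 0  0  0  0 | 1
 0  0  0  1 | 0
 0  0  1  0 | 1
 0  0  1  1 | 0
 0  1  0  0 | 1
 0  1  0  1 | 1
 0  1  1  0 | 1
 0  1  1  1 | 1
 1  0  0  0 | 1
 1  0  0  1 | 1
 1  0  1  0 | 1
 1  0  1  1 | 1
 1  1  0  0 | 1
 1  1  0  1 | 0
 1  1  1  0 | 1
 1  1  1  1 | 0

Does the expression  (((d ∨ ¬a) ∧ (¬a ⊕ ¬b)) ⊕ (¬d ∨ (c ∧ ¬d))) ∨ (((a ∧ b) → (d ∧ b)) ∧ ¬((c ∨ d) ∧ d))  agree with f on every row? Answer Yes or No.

Evaluate (((d ∨ ¬a) ∧ (¬a ⊕ ¬b)) ⊕ (¬d ∨ (c ∧ ¬d))) ∨ (((a ∧ b) → (d ∧ b)) ∧ ¬((c ∨ d) ∧ d)) on each row and compare to f:
  a=0, b=0, c=0, d=0: formula gives 1, f = 1 ✓
  a=0, b=0, c=0, d=1: formula gives 0, f = 0 ✓
  a=0, b=0, c=1, d=0: formula gives 1, f = 1 ✓
  a=0, b=0, c=1, d=1: formula gives 0, f = 0 ✓
  …and likewise for the remaining 12 rows.
Every row agrees, so the formula is equivalent.

Yes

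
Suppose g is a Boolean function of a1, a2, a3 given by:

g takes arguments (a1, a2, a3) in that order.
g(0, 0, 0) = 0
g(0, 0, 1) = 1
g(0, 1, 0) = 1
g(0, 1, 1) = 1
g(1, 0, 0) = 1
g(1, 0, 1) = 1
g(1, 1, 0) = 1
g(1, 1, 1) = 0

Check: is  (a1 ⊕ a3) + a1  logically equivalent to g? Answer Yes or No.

No

Test each input against both g and the formula:
  a1=0, a2=0, a3=0: formula gives 0, g = 0 ✓
  a1=0, a2=0, a3=1: formula gives 1, g = 1 ✓
  a1=0, a2=1, a3=0: formula gives 0, but g = 1 ✗
A single disagreement suffices: at (0,1,0) they differ, so the formula does not compute g.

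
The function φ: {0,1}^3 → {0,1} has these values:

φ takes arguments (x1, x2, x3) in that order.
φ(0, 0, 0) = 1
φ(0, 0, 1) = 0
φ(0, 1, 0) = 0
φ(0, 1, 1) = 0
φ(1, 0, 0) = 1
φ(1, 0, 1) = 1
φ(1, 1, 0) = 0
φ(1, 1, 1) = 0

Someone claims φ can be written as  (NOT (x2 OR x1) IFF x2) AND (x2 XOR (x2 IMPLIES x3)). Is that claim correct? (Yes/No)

No

Test each input against both φ and the formula:
  x1=0, x2=0, x3=0: formula gives 0, but φ = 1 ✗
A single disagreement suffices: at (0,0,0) they differ, so the formula does not compute φ.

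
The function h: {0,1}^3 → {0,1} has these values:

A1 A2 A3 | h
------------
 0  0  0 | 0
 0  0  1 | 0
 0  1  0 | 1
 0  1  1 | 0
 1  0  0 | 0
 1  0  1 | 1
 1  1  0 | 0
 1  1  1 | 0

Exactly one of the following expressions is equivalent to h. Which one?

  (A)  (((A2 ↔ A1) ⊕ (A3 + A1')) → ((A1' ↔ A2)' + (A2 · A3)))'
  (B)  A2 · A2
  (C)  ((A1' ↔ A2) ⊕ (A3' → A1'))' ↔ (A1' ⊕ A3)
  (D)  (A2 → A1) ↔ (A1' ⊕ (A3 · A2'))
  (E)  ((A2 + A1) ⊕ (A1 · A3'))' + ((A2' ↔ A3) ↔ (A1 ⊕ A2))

(B) disagrees with h on (0,1,1) (formula → 1, table → 0); rule it out.
(C) disagrees with h on (0,0,1) (formula → 1, table → 0); rule it out.
(D) disagrees with h on (0,0,0) (formula → 1, table → 0); rule it out.
(E) disagrees with h on (0,0,0) (formula → 1, table → 0); rule it out.
Only (A) survives; checking it on all 8 rows confirms it matches h.

A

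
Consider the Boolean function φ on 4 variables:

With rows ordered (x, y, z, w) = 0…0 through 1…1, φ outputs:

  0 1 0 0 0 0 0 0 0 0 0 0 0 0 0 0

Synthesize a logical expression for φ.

φ is 1 on exactly one input, (0,0,0,1), whose minterm is ¬x·¬y·¬z·w. So φ is just that conjunction.

φ(x, y, z, w) = ((x' · y') · z') · w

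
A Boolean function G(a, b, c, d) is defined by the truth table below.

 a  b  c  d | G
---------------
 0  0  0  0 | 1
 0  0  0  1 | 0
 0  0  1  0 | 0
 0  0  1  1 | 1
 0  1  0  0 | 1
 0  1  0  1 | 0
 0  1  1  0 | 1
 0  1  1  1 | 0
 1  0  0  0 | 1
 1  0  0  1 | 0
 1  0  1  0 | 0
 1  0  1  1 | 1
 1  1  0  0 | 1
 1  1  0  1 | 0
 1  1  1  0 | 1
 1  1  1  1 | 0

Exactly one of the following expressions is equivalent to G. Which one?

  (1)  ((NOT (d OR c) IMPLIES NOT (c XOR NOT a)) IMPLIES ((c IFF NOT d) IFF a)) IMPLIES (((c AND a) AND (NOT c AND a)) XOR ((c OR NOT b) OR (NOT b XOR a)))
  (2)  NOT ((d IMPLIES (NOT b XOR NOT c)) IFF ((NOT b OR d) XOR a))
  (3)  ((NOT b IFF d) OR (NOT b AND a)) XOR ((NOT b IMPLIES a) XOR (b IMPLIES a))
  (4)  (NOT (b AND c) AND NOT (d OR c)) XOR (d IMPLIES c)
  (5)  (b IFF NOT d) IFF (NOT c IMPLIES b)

5

(1) fails at (0,0,0,1): the formula yields 1, G is 0.
(2) fails at (0,0,0,0): the formula yields 0, G is 1.
(3) fails at (0,0,1,0): the formula yields 1, G is 0.
(4) fails at (0,0,0,0): the formula yields 0, G is 1.
That leaves (5). Evaluating it on every row reproduces the table of G exactly.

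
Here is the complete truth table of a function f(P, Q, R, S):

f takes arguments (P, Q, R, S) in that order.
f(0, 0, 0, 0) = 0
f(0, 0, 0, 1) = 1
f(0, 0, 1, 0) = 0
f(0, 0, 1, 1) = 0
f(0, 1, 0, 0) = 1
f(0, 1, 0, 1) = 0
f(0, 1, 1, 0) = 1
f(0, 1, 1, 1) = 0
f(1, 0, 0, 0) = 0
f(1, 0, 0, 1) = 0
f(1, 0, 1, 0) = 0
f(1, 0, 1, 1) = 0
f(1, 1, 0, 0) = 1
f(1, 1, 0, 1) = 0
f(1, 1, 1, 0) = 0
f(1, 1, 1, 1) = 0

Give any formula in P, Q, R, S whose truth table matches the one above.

f(P, Q, R, S) = (((((NOT P AND NOT Q) AND NOT R) AND S) OR (((NOT P AND Q) AND NOT R) AND NOT S)) OR (((NOT P AND Q) AND R) AND NOT S)) OR (((P AND Q) AND NOT R) AND NOT S)

Collect the rows where f=1 — (0,0,0,1), (0,1,0,0), (0,1,1,0), (1,1,0,0) — and write one minterm per row: ¬P·¬Q·¬R·S, ¬P·Q·¬R·¬S, ¬P·Q·R·¬S, P·Q·¬R·¬S. Their union (logical OR) reproduces the table exactly.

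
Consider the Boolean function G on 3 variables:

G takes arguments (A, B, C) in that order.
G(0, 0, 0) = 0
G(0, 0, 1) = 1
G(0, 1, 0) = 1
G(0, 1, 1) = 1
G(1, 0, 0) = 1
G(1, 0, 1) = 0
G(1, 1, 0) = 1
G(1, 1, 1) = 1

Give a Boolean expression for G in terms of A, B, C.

G(A, B, C) = (((A' · B') · C') + ((A · B') · C))'

G is 0 on only 2 rows — (0,0,0), (1,0,1). Writing each as a minterm (¬A·¬B·¬C, A·¬B·C) and OR-ing them characterizes exactly where G=0, so G is the negation of that disjunction.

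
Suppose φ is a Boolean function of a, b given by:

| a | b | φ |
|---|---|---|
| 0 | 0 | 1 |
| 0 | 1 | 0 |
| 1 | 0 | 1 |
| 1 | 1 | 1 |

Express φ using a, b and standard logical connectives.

This is b → a (false only at 0,1).

φ(a, b) = b → a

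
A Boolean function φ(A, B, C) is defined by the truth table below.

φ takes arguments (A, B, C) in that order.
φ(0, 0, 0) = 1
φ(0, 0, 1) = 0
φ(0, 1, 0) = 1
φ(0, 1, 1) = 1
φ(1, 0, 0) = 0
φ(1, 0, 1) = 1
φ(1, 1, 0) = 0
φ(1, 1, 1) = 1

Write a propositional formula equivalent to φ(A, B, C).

There are just 3 zero rows: (0,0,1), (1,0,0), (1,1,0). Their minterms are ¬A·¬B·C, A·¬B·¬C, A·B·¬C; the OR of those covers precisely the 0-outputs, and negating it yields φ.

φ(A, B, C) = ¬((((¬A ∧ ¬B) ∧ C) ∨ ((A ∧ ¬B) ∧ ¬C)) ∨ ((A ∧ B) ∧ ¬C))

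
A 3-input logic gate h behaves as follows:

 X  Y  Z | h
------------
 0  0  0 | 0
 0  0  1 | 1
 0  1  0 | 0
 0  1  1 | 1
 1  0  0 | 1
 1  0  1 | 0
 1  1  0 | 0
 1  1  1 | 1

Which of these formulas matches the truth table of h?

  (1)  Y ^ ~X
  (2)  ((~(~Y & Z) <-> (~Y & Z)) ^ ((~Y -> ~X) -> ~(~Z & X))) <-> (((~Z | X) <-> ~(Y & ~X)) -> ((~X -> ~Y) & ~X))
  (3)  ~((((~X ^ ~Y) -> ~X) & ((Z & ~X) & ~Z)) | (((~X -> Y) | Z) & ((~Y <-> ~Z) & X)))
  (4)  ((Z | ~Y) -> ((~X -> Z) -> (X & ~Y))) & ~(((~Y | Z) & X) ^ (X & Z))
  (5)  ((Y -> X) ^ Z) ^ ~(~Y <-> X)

5

(1) disagrees with h on (0,0,0) (formula → 1, table → 0); rule it out.
(2) disagrees with h on (0,0,0) (formula → 1, table → 0); rule it out.
(3) disagrees with h on (0,0,0) (formula → 1, table → 0); rule it out.
(4) disagrees with h on (0,0,0) (formula → 1, table → 0); rule it out.
That leaves (5). Evaluating it on every row reproduces the table of h exactly.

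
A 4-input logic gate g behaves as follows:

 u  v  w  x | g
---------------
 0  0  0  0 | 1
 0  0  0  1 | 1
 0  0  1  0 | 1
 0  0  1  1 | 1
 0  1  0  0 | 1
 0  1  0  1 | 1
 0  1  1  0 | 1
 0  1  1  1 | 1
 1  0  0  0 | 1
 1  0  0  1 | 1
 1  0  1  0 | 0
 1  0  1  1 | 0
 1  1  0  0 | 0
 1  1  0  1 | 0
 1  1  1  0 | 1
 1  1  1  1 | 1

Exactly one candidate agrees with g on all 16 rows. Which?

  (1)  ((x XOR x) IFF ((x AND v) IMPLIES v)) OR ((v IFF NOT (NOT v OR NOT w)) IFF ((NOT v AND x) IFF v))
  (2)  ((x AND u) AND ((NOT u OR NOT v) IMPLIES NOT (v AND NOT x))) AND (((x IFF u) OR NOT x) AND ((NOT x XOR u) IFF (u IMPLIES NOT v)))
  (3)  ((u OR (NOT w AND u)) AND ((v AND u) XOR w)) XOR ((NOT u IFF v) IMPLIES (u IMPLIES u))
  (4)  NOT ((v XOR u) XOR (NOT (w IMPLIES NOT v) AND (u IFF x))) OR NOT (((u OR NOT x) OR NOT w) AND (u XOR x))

3

(1): at (0,0,0,1) it gives 0, but g = 1 — eliminated.
(2): at (0,0,0,0) it gives 0, but g = 1 — eliminated.
(4): at (0,1,0,1) it gives 0, but g = 1 — eliminated.
(3) is the remaining candidate, and it agrees with g on all 16 inputs.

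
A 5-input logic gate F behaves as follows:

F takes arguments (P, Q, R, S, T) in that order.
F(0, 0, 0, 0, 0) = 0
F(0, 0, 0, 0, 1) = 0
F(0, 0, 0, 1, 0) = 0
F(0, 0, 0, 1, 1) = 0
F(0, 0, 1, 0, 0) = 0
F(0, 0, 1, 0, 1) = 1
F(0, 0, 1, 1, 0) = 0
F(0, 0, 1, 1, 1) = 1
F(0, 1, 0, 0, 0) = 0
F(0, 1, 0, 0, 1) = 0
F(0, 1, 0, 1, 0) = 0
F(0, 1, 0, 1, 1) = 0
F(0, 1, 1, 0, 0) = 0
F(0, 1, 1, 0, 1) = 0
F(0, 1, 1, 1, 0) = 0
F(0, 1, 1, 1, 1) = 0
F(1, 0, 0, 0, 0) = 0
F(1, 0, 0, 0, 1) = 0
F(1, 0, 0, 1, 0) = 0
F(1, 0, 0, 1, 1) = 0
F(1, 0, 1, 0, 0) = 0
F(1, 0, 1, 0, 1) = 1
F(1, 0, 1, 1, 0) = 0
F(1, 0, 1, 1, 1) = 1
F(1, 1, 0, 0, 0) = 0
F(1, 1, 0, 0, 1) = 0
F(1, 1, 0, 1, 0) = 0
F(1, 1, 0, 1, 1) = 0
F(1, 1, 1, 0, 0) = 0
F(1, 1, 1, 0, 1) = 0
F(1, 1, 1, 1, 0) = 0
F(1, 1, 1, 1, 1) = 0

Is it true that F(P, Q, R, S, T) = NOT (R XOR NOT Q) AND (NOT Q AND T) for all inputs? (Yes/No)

Yes

Test each input against both F and the formula:
  P=0, Q=0, R=0, S=0, T=0: formula gives 0, F = 0 ✓
  P=0, Q=0, R=0, S=0, T=1: formula gives 0, F = 0 ✓
  P=0, Q=0, R=0, S=1, T=0: formula gives 0, F = 0 ✓
  P=0, Q=0, R=0, S=1, T=1: formula gives 0, F = 0 ✓
  … (the remaining 28 rows also agree.)
All 32 rows match — the expression computes F exactly.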